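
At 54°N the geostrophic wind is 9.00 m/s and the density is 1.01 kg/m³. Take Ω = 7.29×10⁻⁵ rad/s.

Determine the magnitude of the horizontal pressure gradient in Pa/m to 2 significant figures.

Coriolis parameter at 54°N:
f = 2Ω sin φ = 2 × 7.29×10⁻⁵ × sin 54° = 1.18×10⁻⁴ s⁻¹
Geostrophic balance rearranged: |∂P/∂n| = f ρ V_g
|∂P/∂n| = 1.18×10⁻⁴ × 1.01 × 9.00 = 1.07×10⁻³ Pa/m

1.1×10⁻³ Pa/m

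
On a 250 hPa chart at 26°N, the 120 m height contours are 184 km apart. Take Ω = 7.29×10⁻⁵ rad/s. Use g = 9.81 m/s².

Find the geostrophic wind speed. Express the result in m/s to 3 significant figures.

Coriolis parameter at 26°N:
f = 2Ω sin φ = 2 × 7.29×10⁻⁵ × sin 26° = 6.39×10⁻⁵ s⁻¹
Height gradient: |∂Z/∂n| = 120 m / 184000 m = 6.52×10⁻⁴
On a pressure surface, geostrophic balance gives V_g = (g/f)|∂Z/∂n|:
V_g = 9.81 × 6.52×10⁻⁴ / 6.39×10⁻⁵ = 100 m/s

100 m/s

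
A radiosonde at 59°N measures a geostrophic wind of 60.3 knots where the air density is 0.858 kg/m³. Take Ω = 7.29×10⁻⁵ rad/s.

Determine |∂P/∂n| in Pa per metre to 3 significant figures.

Coriolis parameter at 59°N:
f = 2Ω sin φ = 2 × 7.29×10⁻⁵ × sin 59° = 1.25×10⁻⁴ s⁻¹
Wind speed in SI: 60.3 knots = 31.0 m/s
Geostrophic balance rearranged: |∂P/∂n| = f ρ V_g
|∂P/∂n| = 1.25×10⁻⁴ × 0.858 × 31.0 = 3.33×10⁻³ Pa/m

3.33×10⁻³ Pa/m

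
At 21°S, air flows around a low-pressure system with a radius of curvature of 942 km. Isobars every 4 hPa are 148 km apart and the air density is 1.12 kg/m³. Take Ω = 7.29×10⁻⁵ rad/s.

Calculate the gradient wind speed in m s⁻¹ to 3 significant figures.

Coriolis parameter at 21°S:
f = 2Ω sin φ = 2 × 7.29×10⁻⁵ × sin 21° = 5.23×10⁻⁵ s⁻¹
Pressure gradient: |∂P/∂n| = 400 Pa / 148000 m = 2.70×10⁻³ Pa/m
Geostrophic speed: V_g = |∂P/∂n|/(fρ) = 2.70×10⁻³/(5.23×10⁻⁵ × 1.12) = 46.2 m/s
Around a low, centrifugal force acts outward with Coriolis, so pressure-gradient force balances both:
(1/ρ)|∂P/∂n| = fV + V²/R  →  V² + fR·V − fR·V_g = 0
With fR = 5.23×10⁻⁵ × 942×10³ m = 49.2 m/s:
V = [−fR + √((fR)² + 4 fR V_g)]/2 = [−49.2 + √(49.2² + 4×49.2×46.2)]/2 = 29 m/s
Subgeostrophic (V < V_g = 46.2 m/s), as expected around a low.

29.0 m s⁻¹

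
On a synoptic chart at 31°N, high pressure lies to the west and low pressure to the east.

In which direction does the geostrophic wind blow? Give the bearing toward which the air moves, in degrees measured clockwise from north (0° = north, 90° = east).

180°

The pressure-gradient force points toward the east (bearing 090°).
Geostrophic balance: in the Northern Hemisphere the Coriolis force deflects motion to the right, so the geostrophic wind blows 90° to the right of the pressure-gradient force (low pressure on the left).
Rotating 090° by 90° clockwise gives 180° — the wind blows toward the south.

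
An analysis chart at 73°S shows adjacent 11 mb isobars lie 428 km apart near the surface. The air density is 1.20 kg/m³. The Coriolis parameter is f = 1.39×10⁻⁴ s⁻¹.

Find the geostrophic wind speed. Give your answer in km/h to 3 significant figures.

55.5 km/h

Pressure gradient: |∂P/∂n| = 1100 Pa / 428000 m = 2.57×10⁻³ Pa/m
Geostrophic balance (pressure-gradient force = Coriolis force):
V_g = (1/(fρ)) |∂P/∂n| = 2.57×10⁻³ / (1.39×10⁻⁴ × 1.20) = 15.4 m/s
Converting: 15.4 m/s × 3.6 = 55.5 km/h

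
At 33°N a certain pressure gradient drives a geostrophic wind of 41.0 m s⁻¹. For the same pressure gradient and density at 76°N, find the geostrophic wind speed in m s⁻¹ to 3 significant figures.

23.0 m s⁻¹

With the same pressure gradient and density, V_g ∝ 1/f ∝ 1/sin φ.
V₂ = V₁ · sin φ₁ / sin φ₂ = 41.0 × sin 33° / sin 76°
V₂ = 41.0 × 0.5446/0.9703 = 23.0 m s⁻¹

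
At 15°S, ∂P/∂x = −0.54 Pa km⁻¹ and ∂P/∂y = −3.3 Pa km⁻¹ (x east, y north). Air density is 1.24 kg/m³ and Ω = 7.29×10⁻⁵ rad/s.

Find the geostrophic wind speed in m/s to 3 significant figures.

71.5 m/s

Coriolis parameter at 15°S:
f = 2Ω sin φ = 2 × 7.29×10⁻⁵ × sin 15° = 3.77×10⁻⁵ s⁻¹
In the Southern Hemisphere f is negative: f = −3.77×10⁻⁵ s⁻¹.
Component geostrophic relations (x east, y north):
u_g = −(1/(fρ)) ∂P/∂y,  v_g = (1/(fρ)) ∂P/∂x
u_g = −(−3.3×10⁻³)/(−3.77×10⁻⁵ × 1.24) = −70.5 m/s;  v_g = (−0.54×10⁻³)/(−3.77×10⁻⁵ × 1.24) = 11.5 m/s
|V_g| = √(u_g² + v_g²) = 71.5 m/s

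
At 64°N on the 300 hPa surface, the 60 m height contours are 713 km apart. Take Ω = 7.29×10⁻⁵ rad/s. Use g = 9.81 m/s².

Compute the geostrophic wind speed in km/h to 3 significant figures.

22.7 km/h

Coriolis parameter at 64°N:
f = 2Ω sin φ = 2 × 7.29×10⁻⁵ × sin 64° = 1.31×10⁻⁴ s⁻¹
Height gradient: |∂Z/∂n| = 60 m / 713000 m = 8.42×10⁻⁵
On a pressure surface, geostrophic balance gives V_g = (g/f)|∂Z/∂n|:
V_g = 9.81 × 8.42×10⁻⁵ / 1.31×10⁻⁴ = 6.30 m/s
Converting: 6.30 m/s × 3.6 = 22.7 km/h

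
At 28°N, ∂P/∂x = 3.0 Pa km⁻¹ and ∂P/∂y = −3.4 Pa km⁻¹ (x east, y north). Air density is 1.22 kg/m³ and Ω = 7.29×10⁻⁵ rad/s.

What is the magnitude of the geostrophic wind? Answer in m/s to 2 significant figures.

54 m/s

Coriolis parameter at 28°N:
f = 2Ω sin φ = 2 × 7.29×10⁻⁵ × sin 28° = 6.84×10⁻⁵ s⁻¹
Component geostrophic relations (x east, y north):
u_g = −(1/(fρ)) ∂P/∂y,  v_g = (1/(fρ)) ∂P/∂x
u_g = −(−3.4×10⁻³)/(6.84×10⁻⁵ × 1.22) = 40.7 m/s;  v_g = (3.0×10⁻³)/(6.84×10⁻⁵ × 1.22) = 35.9 m/s
|V_g| = √(u_g² + v_g²) = 54.3 m/s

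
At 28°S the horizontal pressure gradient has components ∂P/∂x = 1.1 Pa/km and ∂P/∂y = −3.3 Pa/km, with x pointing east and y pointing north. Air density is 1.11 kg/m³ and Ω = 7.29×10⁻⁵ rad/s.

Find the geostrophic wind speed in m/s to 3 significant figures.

45.8 m/s

Coriolis parameter at 28°S:
f = 2Ω sin φ = 2 × 7.29×10⁻⁵ × sin 28° = 6.84×10⁻⁵ s⁻¹
In the Southern Hemisphere f is negative: f = −6.84×10⁻⁵ s⁻¹.
Component geostrophic relations (x east, y north):
u_g = −(1/(fρ)) ∂P/∂y,  v_g = (1/(fρ)) ∂P/∂x
u_g = −(−3.3×10⁻³)/(−6.84×10⁻⁵ × 1.11) = −43.4 m/s;  v_g = (1.1×10⁻³)/(−6.84×10⁻⁵ × 1.11) = −14.5 m/s
|V_g| = √(u_g² + v_g²) = 45.8 m/s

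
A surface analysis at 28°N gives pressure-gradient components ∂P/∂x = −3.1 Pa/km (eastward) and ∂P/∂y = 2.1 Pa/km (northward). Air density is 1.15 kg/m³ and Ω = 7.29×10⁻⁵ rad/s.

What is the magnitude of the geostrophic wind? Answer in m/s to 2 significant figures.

48 m/s

Coriolis parameter at 28°N:
f = 2Ω sin φ = 2 × 7.29×10⁻⁵ × sin 28° = 6.84×10⁻⁵ s⁻¹
Component geostrophic relations (x east, y north):
u_g = −(1/(fρ)) ∂P/∂y,  v_g = (1/(fρ)) ∂P/∂x
u_g = −(2.1×10⁻³)/(6.84×10⁻⁵ × 1.15) = −26.7 m/s;  v_g = (−3.1×10⁻³)/(6.84×10⁻⁵ × 1.15) = −39.4 m/s
|V_g| = √(u_g² + v_g²) = 47.6 m/s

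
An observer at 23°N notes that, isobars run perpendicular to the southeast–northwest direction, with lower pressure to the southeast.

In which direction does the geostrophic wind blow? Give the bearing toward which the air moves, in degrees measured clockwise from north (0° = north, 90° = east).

225°

The pressure-gradient force points toward the southeast (bearing 135°).
Geostrophic balance: in the Northern Hemisphere the Coriolis force deflects motion to the right, so the geostrophic wind blows 90° to the right of the pressure-gradient force (low pressure on the left).
Rotating 135° by 90° clockwise gives 225° — the wind blows toward the southwest.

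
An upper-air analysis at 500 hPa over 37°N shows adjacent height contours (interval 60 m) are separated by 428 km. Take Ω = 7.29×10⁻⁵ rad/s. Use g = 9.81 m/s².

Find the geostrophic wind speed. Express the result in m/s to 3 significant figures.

15.7 m/s

Coriolis parameter at 37°N:
f = 2Ω sin φ = 2 × 7.29×10⁻⁵ × sin 37° = 8.77×10⁻⁵ s⁻¹
Height gradient: |∂Z/∂n| = 60 m / 428000 m = 1.40×10⁻⁴
On a pressure surface, geostrophic balance gives V_g = (g/f)|∂Z/∂n|:
V_g = 9.81 × 1.40×10⁻⁴ / 8.77×10⁻⁵ = 15.7 m/s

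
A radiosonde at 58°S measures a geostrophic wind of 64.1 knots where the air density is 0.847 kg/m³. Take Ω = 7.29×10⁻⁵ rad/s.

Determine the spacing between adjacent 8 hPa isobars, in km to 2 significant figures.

230 km

Coriolis parameter at 58°S:
f = 2Ω sin φ = 2 × 7.29×10⁻⁵ × sin 58° = 1.24×10⁻⁴ s⁻¹
Wind speed in SI: 64.1 knots = 33.0 m/s
Geostrophic balance rearranged: |∂P/∂n| = f ρ V_g
|∂P/∂n| = 1.24×10⁻⁴ × 0.847 × 33.0 = 3.45×10⁻³ Pa/m
Isobar spacing: Δn = ΔP/|∂P/∂n| = 800 Pa / 3.45×10⁻³ Pa/m = 231650 m ≈ 230 km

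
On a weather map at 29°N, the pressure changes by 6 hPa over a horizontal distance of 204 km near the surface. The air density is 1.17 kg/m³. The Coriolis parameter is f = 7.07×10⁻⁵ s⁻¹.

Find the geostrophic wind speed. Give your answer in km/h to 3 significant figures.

Pressure gradient: |∂P/∂n| = 600 Pa / 204000 m = 2.94×10⁻³ Pa/m
Geostrophic balance (pressure-gradient force = Coriolis force):
V_g = (1/(fρ)) |∂P/∂n| = 2.94×10⁻³ / (7.07×10⁻⁵ × 1.17) = 35.6 m/s
Converting: 35.6 m/s × 3.6 = 128 km/h

128 km/h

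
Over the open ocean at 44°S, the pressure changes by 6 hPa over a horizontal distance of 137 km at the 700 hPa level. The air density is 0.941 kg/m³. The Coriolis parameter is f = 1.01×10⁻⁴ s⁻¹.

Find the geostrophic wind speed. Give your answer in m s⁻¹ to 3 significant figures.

Pressure gradient: |∂P/∂n| = 600 Pa / 137000 m = 4.38×10⁻³ Pa/m
Geostrophic balance (pressure-gradient force = Coriolis force):
V_g = (1/(fρ)) |∂P/∂n| = 4.38×10⁻³ / (1.01×10⁻⁴ × 0.941) = 46.1 m/s

46.1 m s⁻¹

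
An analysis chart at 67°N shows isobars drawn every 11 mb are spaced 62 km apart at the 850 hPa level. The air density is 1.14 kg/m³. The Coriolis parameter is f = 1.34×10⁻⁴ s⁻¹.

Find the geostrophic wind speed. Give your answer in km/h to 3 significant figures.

Pressure gradient: |∂P/∂n| = 1100 Pa / 62000 m = 1.77×10⁻² Pa/m
Geostrophic balance (pressure-gradient force = Coriolis force):
V_g = (1/(fρ)) |∂P/∂n| = 1.77×10⁻² / (1.34×10⁻⁴ × 1.14) = 116 m/s
Converting: 116 m/s × 3.6 = 418 km/h

418 km/h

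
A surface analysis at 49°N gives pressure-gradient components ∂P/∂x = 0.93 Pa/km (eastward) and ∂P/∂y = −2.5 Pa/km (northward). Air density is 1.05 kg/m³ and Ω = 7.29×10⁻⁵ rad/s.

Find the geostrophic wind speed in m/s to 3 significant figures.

Coriolis parameter at 49°N:
f = 2Ω sin φ = 2 × 7.29×10⁻⁵ × sin 49° = 1.10×10⁻⁴ s⁻¹
Component geostrophic relations (x east, y north):
u_g = −(1/(fρ)) ∂P/∂y,  v_g = (1/(fρ)) ∂P/∂x
u_g = −(−2.5×10⁻³)/(1.10×10⁻⁴ × 1.05) = 21.6 m/s;  v_g = (0.93×10⁻³)/(1.10×10⁻⁴ × 1.05) = 8.05 m/s
|V_g| = √(u_g² + v_g²) = 23.1 m/s

23.1 m/s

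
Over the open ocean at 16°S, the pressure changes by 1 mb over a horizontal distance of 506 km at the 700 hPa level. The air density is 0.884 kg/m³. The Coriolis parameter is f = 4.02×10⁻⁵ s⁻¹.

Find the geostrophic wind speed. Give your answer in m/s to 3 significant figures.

5.56 m/s

Pressure gradient: |∂P/∂n| = 100 Pa / 506000 m = 1.98×10⁻⁴ Pa/m
Geostrophic balance (pressure-gradient force = Coriolis force):
V_g = (1/(fρ)) |∂P/∂n| = 1.98×10⁻⁴ / (4.02×10⁻⁵ × 0.884) = 5.56 m/s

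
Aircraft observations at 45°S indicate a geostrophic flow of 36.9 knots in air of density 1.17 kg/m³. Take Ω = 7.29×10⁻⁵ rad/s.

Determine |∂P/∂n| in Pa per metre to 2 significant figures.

Coriolis parameter at 45°S:
f = 2Ω sin φ = 2 × 7.29×10⁻⁵ × sin 45° = 1.03×10⁻⁴ s⁻¹
Wind speed in SI: 36.9 knots = 19.0 m/s
Geostrophic balance rearranged: |∂P/∂n| = f ρ V_g
|∂P/∂n| = 1.03×10⁻⁴ × 1.17 × 19.0 = 2.29×10⁻³ Pa/m

2.3×10⁻³ Pa/m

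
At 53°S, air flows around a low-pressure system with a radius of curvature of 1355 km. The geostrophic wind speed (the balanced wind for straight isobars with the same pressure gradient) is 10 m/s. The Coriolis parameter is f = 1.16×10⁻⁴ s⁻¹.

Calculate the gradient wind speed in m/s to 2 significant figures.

Around a low, centrifugal force acts outward with Coriolis, so pressure-gradient force balances both:
(1/ρ)|∂P/∂n| = fV + V²/R  →  V² + fR·V − fR·V_g = 0
With fR = 1.16×10⁻⁴ × 1355×10³ m = 157 m/s:
V = [−fR + √((fR)² + 4 fR V_g)]/2 = [−157 + √(157² + 4×157×10)]/2 = 9.43 m/s
Subgeostrophic (V < V_g = 10 m/s), as expected around a low.

9.4 m/s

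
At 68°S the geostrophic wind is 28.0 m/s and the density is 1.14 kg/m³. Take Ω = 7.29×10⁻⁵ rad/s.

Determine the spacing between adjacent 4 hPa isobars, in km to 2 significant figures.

Coriolis parameter at 68°S:
f = 2Ω sin φ = 2 × 7.29×10⁻⁵ × sin 68° = 1.35×10⁻⁴ s⁻¹
Geostrophic balance rearranged: |∂P/∂n| = f ρ V_g
|∂P/∂n| = 1.35×10⁻⁴ × 1.14 × 28.0 = 4.32×10⁻³ Pa/m
Isobar spacing: Δn = ΔP/|∂P/∂n| = 400 Pa / 4.32×10⁻³ Pa/m = 92699 m ≈ 93 km

93 km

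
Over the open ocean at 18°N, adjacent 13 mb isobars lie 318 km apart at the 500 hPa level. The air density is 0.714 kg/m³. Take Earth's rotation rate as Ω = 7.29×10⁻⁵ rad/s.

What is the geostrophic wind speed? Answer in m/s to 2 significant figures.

Coriolis parameter at 18°N:
f = 2Ω sin φ = 2 × 7.29×10⁻⁵ × sin 18° = 4.51×10⁻⁵ s⁻¹
Pressure gradient: |∂P/∂n| = 1300 Pa / 318000 m = 4.09×10⁻³ Pa/m
Geostrophic balance (pressure-gradient force = Coriolis force):
V_g = (1/(fρ)) |∂P/∂n| = 4.09×10⁻³ / (4.51×10⁻⁵ × 0.714) = 127 m/s

130 m/s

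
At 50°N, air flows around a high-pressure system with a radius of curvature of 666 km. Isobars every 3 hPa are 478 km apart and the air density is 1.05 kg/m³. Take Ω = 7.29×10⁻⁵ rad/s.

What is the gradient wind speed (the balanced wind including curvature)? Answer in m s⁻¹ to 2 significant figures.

5.8 m s⁻¹

Coriolis parameter at 50°N:
f = 2Ω sin φ = 2 × 7.29×10⁻⁵ × sin 50° = 1.12×10⁻⁴ s⁻¹
Pressure gradient: |∂P/∂n| = 300 Pa / 478000 m = 6.28×10⁻⁴ Pa/m
Geostrophic speed: V_g = |∂P/∂n|/(fρ) = 6.28×10⁻⁴/(1.12×10⁻⁴ × 1.05) = 5.35 m/s
Around a high, pressure-gradient force acts outward with centrifugal, so Coriolis balances both:
fV = (1/ρ)|∂P/∂n| + V²/R  →  V² − fR·V + fR·V_g = 0
With fR = 1.12×10⁻⁴ × 666×10³ m = 74.4 m/s:
V = [fR − √((fR)² − 4 fR V_g)]/2 = [74.4 − √(74.4² − 4×74.4×5.35)]/2 = 5.8 m/s
Supergeostrophic (V > V_g = 5.35 m/s), as expected around a high.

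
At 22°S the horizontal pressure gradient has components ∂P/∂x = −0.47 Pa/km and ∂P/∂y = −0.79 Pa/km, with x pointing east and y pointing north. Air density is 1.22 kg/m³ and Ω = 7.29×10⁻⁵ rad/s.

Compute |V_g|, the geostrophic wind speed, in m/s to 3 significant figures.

Coriolis parameter at 22°S:
f = 2Ω sin φ = 2 × 7.29×10⁻⁵ × sin 22° = 5.46×10⁻⁵ s⁻¹
In the Southern Hemisphere f is negative: f = −5.46×10⁻⁵ s⁻¹.
Component geostrophic relations (x east, y north):
u_g = −(1/(fρ)) ∂P/∂y,  v_g = (1/(fρ)) ∂P/∂x
u_g = −(−0.79×10⁻³)/(−5.46×10⁻⁵ × 1.22) = −11.9 m/s;  v_g = (−0.47×10⁻³)/(−5.46×10⁻⁵ × 1.22) = 7.05 m/s
|V_g| = √(u_g² + v_g²) = 13.8 m/s

13.8 m/s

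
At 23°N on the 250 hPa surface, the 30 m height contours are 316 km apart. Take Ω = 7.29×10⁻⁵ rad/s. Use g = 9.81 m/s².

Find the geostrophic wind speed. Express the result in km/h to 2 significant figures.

59 km/h

Coriolis parameter at 23°N:
f = 2Ω sin φ = 2 × 7.29×10⁻⁵ × sin 23° = 5.70×10⁻⁵ s⁻¹
Height gradient: |∂Z/∂n| = 30 m / 316000 m = 9.49×10⁻⁵
On a pressure surface, geostrophic balance gives V_g = (g/f)|∂Z/∂n|:
V_g = 9.81 × 9.49×10⁻⁵ / 5.70×10⁻⁵ = 16.3 m/s
Converting: 16.3 m/s × 3.6 = 59 km/h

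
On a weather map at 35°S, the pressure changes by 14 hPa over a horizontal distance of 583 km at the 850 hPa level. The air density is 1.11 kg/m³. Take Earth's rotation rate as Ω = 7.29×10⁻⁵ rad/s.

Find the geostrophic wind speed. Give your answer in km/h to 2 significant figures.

Coriolis parameter at 35°S:
f = 2Ω sin φ = 2 × 7.29×10⁻⁵ × sin 35° = 8.36×10⁻⁵ s⁻¹
Pressure gradient: |∂P/∂n| = 1400 Pa / 583000 m = 2.40×10⁻³ Pa/m
Geostrophic balance (pressure-gradient force = Coriolis force):
V_g = (1/(fρ)) |∂P/∂n| = 2.40×10⁻³ / (8.36×10⁻⁵ × 1.11) = 25.9 m/s
Converting: 25.9 m/s × 3.6 = 93 km/h

93 km/h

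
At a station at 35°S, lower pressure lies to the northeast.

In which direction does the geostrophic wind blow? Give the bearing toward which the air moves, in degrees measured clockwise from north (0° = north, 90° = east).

The pressure-gradient force points toward the northeast (bearing 045°).
Geostrophic balance: in the Southern Hemisphere the Coriolis force deflects motion to the left, so the geostrophic wind blows 90° to the left of the pressure-gradient force (low pressure on the right).
Rotating 045° by 90° counterclockwise gives 315° — the wind blows toward the northwest.

315°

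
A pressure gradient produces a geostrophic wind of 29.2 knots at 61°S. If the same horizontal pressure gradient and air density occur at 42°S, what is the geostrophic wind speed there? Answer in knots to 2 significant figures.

With the same pressure gradient and density, V_g ∝ 1/f ∝ 1/sin φ.
V₂ = V₁ · sin φ₁ / sin φ₂ = 29.2 × sin 61° / sin 42°
V₂ = 29.2 × 0.8746/0.6691 = 38 knots

38 knots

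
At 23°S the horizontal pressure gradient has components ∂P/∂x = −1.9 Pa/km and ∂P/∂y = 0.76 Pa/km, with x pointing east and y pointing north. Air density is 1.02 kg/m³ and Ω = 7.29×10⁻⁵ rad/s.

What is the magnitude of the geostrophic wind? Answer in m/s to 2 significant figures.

Coriolis parameter at 23°S:
f = 2Ω sin φ = 2 × 7.29×10⁻⁵ × sin 23° = 5.70×10⁻⁵ s⁻¹
In the Southern Hemisphere f is negative: f = −5.70×10⁻⁵ s⁻¹.
Component geostrophic relations (x east, y north):
u_g = −(1/(fρ)) ∂P/∂y,  v_g = (1/(fρ)) ∂P/∂x
u_g = −(0.76×10⁻³)/(−5.70×10⁻⁵ × 1.02) = 13.1 m/s;  v_g = (−1.9×10⁻³)/(−5.70×10⁻⁵ × 1.02) = 32.7 m/s
|V_g| = √(u_g² + v_g²) = 35.2 m/s

35 m/s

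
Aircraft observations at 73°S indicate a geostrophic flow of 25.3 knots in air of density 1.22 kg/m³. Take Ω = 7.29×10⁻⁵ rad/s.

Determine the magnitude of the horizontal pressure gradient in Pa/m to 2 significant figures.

2.2×10⁻³ Pa/m

Coriolis parameter at 73°S:
f = 2Ω sin φ = 2 × 7.29×10⁻⁵ × sin 73° = 1.39×10⁻⁴ s⁻¹
Wind speed in SI: 25.3 knots = 13.0 m/s
Geostrophic balance rearranged: |∂P/∂n| = f ρ V_g
|∂P/∂n| = 1.39×10⁻⁴ × 1.22 × 13.0 = 2.21×10⁻³ Pa/m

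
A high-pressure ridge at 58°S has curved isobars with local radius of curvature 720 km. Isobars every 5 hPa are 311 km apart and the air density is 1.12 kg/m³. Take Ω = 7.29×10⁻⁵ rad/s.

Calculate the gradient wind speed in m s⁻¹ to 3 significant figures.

Coriolis parameter at 58°S:
f = 2Ω sin φ = 2 × 7.29×10⁻⁵ × sin 58° = 1.24×10⁻⁴ s⁻¹
Pressure gradient: |∂P/∂n| = 500 Pa / 311000 m = 1.61×10⁻³ Pa/m
Geostrophic speed: V_g = |∂P/∂n|/(fρ) = 1.61×10⁻³/(1.24×10⁻⁴ × 1.12) = 11.6 m/s
Around a high, pressure-gradient force acts outward with centrifugal, so Coriolis balances both:
fV = (1/ρ)|∂P/∂n| + V²/R  →  V² − fR·V + fR·V_g = 0
With fR = 1.24×10⁻⁴ × 720×10³ m = 89.0 m/s:
V = [fR − √((fR)² − 4 fR V_g)]/2 = [89.0 − √(89.0² − 4×89.0×11.6)]/2 = 13.7 m/s
Supergeostrophic (V > V_g = 11.6 m/s), as expected around a high.

13.7 m s⁻¹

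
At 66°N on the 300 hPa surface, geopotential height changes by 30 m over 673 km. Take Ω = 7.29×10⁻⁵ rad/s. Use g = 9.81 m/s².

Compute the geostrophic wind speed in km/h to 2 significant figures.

12 km/h

Coriolis parameter at 66°N:
f = 2Ω sin φ = 2 × 7.29×10⁻⁵ × sin 66° = 1.33×10⁻⁴ s⁻¹
Height gradient: |∂Z/∂n| = 30 m / 673000 m = 4.46×10⁻⁵
On a pressure surface, geostrophic balance gives V_g = (g/f)|∂Z/∂n|:
V_g = 9.81 × 4.46×10⁻⁵ / 1.33×10⁻⁴ = 3.28 m/s
Converting: 3.28 m/s × 3.6 = 12 km/h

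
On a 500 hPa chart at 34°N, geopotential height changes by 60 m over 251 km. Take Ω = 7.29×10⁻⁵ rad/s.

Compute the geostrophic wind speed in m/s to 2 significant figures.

Coriolis parameter at 34°N:
f = 2Ω sin φ = 2 × 7.29×10⁻⁵ × sin 34° = 8.15×10⁻⁵ s⁻¹
Height gradient: |∂Z/∂n| = 60 m / 251000 m = 2.39×10⁻⁴
On a pressure surface, geostrophic balance gives V_g = (g/f)|∂Z/∂n|:
V_g = 9.81 × 2.39×10⁻⁴ / 8.15×10⁻⁵ = 28.8 m/s

29 m/s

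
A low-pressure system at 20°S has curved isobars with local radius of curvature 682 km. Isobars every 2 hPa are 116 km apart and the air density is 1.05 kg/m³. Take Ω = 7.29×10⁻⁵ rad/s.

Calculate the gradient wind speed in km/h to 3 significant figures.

73.9 km/h

Coriolis parameter at 20°S:
f = 2Ω sin φ = 2 × 7.29×10⁻⁵ × sin 20° = 4.99×10⁻⁵ s⁻¹
Pressure gradient: |∂P/∂n| = 200 Pa / 116000 m = 1.72×10⁻³ Pa/m
Geostrophic speed: V_g = |∂P/∂n|/(fρ) = 1.72×10⁻³/(4.99×10⁻⁵ × 1.05) = 32.9 m/s
Around a low, centrifugal force acts outward with Coriolis, so pressure-gradient force balances both:
(1/ρ)|∂P/∂n| = fV + V²/R  →  V² + fR·V − fR·V_g = 0
With fR = 4.99×10⁻⁵ × 682×10³ m = 34.0 m/s:
V = [−fR + √((fR)² + 4 fR V_g)]/2 = [−34.0 + √(34.0² + 4×34.0×32.9)]/2 = 20.5 m/s
Subgeostrophic (V < V_g = 32.9 m/s), as expected around a low.
Converting: 20.5 m/s × 3.6 = 73.9 km/h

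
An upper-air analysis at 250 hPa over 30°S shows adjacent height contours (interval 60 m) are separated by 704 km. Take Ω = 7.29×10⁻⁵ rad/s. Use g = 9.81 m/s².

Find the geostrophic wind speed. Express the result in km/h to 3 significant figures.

Coriolis parameter at 30°S:
f = 2Ω sin φ = 2 × 7.29×10⁻⁵ × sin 30° = 7.29×10⁻⁵ s⁻¹
Height gradient: |∂Z/∂n| = 60 m / 704000 m = 8.52×10⁻⁵
On a pressure surface, geostrophic balance gives V_g = (g/f)|∂Z/∂n|:
V_g = 9.81 × 8.52×10⁻⁵ / 7.29×10⁻⁵ = 11.5 m/s
Converting: 11.5 m/s × 3.6 = 41.3 km/h

41.3 km/h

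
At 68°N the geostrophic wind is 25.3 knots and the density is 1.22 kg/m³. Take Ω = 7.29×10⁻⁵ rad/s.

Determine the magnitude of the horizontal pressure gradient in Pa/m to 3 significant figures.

2.15×10⁻³ Pa/m

Coriolis parameter at 68°N:
f = 2Ω sin φ = 2 × 7.29×10⁻⁵ × sin 68° = 1.35×10⁻⁴ s⁻¹
Wind speed in SI: 25.3 knots = 13.0 m/s
Geostrophic balance rearranged: |∂P/∂n| = f ρ V_g
|∂P/∂n| = 1.35×10⁻⁴ × 1.22 × 13.0 = 2.15×10⁻³ Pa/m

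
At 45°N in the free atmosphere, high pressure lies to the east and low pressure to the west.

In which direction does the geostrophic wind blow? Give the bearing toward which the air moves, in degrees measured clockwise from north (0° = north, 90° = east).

The pressure-gradient force points toward the west (bearing 270°).
Geostrophic balance: in the Northern Hemisphere the Coriolis force deflects motion to the right, so the geostrophic wind blows 90° to the right of the pressure-gradient force (low pressure on the left).
Rotating 270° by 90° clockwise gives 000° — the wind blows toward the north.

000°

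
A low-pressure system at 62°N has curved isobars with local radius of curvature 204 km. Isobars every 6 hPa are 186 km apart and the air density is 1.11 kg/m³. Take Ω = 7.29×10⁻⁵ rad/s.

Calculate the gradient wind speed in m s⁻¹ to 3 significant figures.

14.5 m s⁻¹

Coriolis parameter at 62°N:
f = 2Ω sin φ = 2 × 7.29×10⁻⁵ × sin 62° = 1.29×10⁻⁴ s⁻¹
Pressure gradient: |∂P/∂n| = 600 Pa / 186000 m = 3.23×10⁻³ Pa/m
Geostrophic speed: V_g = |∂P/∂n|/(fρ) = 3.23×10⁻³/(1.29×10⁻⁴ × 1.11) = 22.6 m/s
Around a low, centrifugal force acts outward with Coriolis, so pressure-gradient force balances both:
(1/ρ)|∂P/∂n| = fV + V²/R  →  V² + fR·V − fR·V_g = 0
With fR = 1.29×10⁻⁴ × 204×10³ m = 26.3 m/s:
V = [−fR + √((fR)² + 4 fR V_g)]/2 = [−26.3 + √(26.3² + 4×26.3×22.6)]/2 = 14.5 m/s
Subgeostrophic (V < V_g = 22.6 m/s), as expected around a low.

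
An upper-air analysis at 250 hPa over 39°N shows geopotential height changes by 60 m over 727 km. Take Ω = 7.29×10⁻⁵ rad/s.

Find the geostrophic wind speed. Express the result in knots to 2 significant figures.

Coriolis parameter at 39°N:
f = 2Ω sin φ = 2 × 7.29×10⁻⁵ × sin 39° = 9.18×10⁻⁵ s⁻¹
Height gradient: |∂Z/∂n| = 60 m / 727000 m = 8.25×10⁻⁵
On a pressure surface, geostrophic balance gives V_g = (g/f)|∂Z/∂n|:
V_g = 9.81 × 8.25×10⁻⁵ / 9.18×10⁻⁵ = 8.82 m/s
Converting: 8.82 m/s × 1.944 = 17 knots

17 knots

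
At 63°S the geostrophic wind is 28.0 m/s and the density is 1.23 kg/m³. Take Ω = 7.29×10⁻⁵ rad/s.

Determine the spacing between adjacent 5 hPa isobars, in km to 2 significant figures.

Coriolis parameter at 63°S:
f = 2Ω sin φ = 2 × 7.29×10⁻⁵ × sin 63° = 1.30×10⁻⁴ s⁻¹
Geostrophic balance rearranged: |∂P/∂n| = f ρ V_g
|∂P/∂n| = 1.30×10⁻⁴ × 1.23 × 28.0 = 4.47×10⁻³ Pa/m
Isobar spacing: Δn = ΔP/|∂P/∂n| = 500 Pa / 4.47×10⁻³ Pa/m = 111755 m ≈ 110 km

110 km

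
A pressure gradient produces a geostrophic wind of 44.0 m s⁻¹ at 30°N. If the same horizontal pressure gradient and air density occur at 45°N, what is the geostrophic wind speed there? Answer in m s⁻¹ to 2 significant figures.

31 m s⁻¹

With the same pressure gradient and density, V_g ∝ 1/f ∝ 1/sin φ.
V₂ = V₁ · sin φ₁ / sin φ₂ = 44.0 × sin 30° / sin 45°
V₂ = 44.0 × 0.5000/0.7071 = 31 m s⁻¹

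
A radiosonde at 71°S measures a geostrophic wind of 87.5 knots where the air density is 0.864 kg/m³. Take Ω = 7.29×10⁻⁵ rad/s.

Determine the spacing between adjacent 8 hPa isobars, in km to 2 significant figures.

Coriolis parameter at 71°S:
f = 2Ω sin φ = 2 × 7.29×10⁻⁵ × sin 71° = 1.38×10⁻⁴ s⁻¹
Wind speed in SI: 87.5 knots = 45.0 m/s
Geostrophic balance rearranged: |∂P/∂n| = f ρ V_g
|∂P/∂n| = 1.38×10⁻⁴ × 0.864 × 45.0 = 5.36×10⁻³ Pa/m
Isobar spacing: Δn = ΔP/|∂P/∂n| = 800 Pa / 5.36×10⁻³ Pa/m = 149212 m ≈ 150 km

150 km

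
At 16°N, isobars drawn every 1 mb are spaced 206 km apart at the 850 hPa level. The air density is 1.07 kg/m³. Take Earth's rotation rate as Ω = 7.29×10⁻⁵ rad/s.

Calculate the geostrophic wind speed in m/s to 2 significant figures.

11 m/s

Coriolis parameter at 16°N:
f = 2Ω sin φ = 2 × 7.29×10⁻⁵ × sin 16° = 4.02×10⁻⁵ s⁻¹
Pressure gradient: |∂P/∂n| = 100 Pa / 206000 m = 4.85×10⁻⁴ Pa/m
Geostrophic balance (pressure-gradient force = Coriolis force):
V_g = (1/(fρ)) |∂P/∂n| = 4.85×10⁻⁴ / (4.02×10⁻⁵ × 1.07) = 11.3 m/s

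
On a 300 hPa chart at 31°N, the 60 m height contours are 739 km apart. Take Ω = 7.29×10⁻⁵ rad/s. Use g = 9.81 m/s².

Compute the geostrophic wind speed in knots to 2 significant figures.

21 knots

Coriolis parameter at 31°N:
f = 2Ω sin φ = 2 × 7.29×10⁻⁵ × sin 31° = 7.51×10⁻⁵ s⁻¹
Height gradient: |∂Z/∂n| = 60 m / 739000 m = 8.12×10⁻⁵
On a pressure surface, geostrophic balance gives V_g = (g/f)|∂Z/∂n|:
V_g = 9.81 × 8.12×10⁻⁵ / 7.51×10⁻⁵ = 10.6 m/s
Converting: 10.6 m/s × 1.944 = 21 knots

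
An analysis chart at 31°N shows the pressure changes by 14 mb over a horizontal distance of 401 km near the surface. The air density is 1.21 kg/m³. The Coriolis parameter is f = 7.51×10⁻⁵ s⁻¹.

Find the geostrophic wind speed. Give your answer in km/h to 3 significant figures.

138 km/h

Pressure gradient: |∂P/∂n| = 1400 Pa / 401000 m = 3.49×10⁻³ Pa/m
Geostrophic balance (pressure-gradient force = Coriolis force):
V_g = (1/(fρ)) |∂P/∂n| = 3.49×10⁻³ / (7.51×10⁻⁵ × 1.21) = 38.4 m/s
Converting: 38.4 m/s × 3.6 = 138 km/h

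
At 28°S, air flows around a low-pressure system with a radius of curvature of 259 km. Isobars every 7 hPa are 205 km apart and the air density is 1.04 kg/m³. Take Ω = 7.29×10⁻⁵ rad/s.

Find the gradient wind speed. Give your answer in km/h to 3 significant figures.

77.8 km/h

Coriolis parameter at 28°S:
f = 2Ω sin φ = 2 × 7.29×10⁻⁵ × sin 28° = 6.84×10⁻⁵ s⁻¹
Pressure gradient: |∂P/∂n| = 700 Pa / 205000 m = 3.41×10⁻³ Pa/m
Geostrophic speed: V_g = |∂P/∂n|/(fρ) = 3.41×10⁻³/(6.84×10⁻⁵ × 1.04) = 48.0 m/s
Around a low, centrifugal force acts outward with Coriolis, so pressure-gradient force balances both:
(1/ρ)|∂P/∂n| = fV + V²/R  →  V² + fR·V − fR·V_g = 0
With fR = 6.84×10⁻⁵ × 259×10³ m = 17.7 m/s:
V = [−fR + √((fR)² + 4 fR V_g)]/2 = [−17.7 + √(17.7² + 4×17.7×48)]/2 = 21.6 m/s
Subgeostrophic (V < V_g = 48 m/s), as expected around a low.
Converting: 21.6 m/s × 3.6 = 77.8 km/h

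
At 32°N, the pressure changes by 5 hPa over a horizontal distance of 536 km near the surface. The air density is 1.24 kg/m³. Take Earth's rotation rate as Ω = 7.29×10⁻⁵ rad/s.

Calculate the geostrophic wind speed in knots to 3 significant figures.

Coriolis parameter at 32°N:
f = 2Ω sin φ = 2 × 7.29×10⁻⁵ × sin 32° = 7.73×10⁻⁵ s⁻¹
Pressure gradient: |∂P/∂n| = 500 Pa / 536000 m = 9.33×10⁻⁴ Pa/m
Geostrophic balance (pressure-gradient force = Coriolis force):
V_g = (1/(fρ)) |∂P/∂n| = 9.33×10⁻⁴ / (7.73×10⁻⁵ × 1.24) = 9.74 m/s
Converting: 9.74 m/s × 1.944 = 18.9 knots

18.9 knots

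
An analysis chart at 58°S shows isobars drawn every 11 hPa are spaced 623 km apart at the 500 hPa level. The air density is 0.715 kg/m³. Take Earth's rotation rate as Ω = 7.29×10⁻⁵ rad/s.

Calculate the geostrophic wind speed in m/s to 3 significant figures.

Coriolis parameter at 58°S:
f = 2Ω sin φ = 2 × 7.29×10⁻⁵ × sin 58° = 1.24×10⁻⁴ s⁻¹
Pressure gradient: |∂P/∂n| = 1100 Pa / 623000 m = 1.77×10⁻³ Pa/m
Geostrophic balance (pressure-gradient force = Coriolis force):
V_g = (1/(fρ)) |∂P/∂n| = 1.77×10⁻³ / (1.24×10⁻⁴ × 0.715) = 20.0 m/s

20.0 m/s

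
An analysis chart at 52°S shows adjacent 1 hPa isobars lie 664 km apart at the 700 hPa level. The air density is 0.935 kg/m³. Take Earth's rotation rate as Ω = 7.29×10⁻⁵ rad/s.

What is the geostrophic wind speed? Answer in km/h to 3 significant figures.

5.05 km/h

Coriolis parameter at 52°S:
f = 2Ω sin φ = 2 × 7.29×10⁻⁵ × sin 52° = 1.15×10⁻⁴ s⁻¹
Pressure gradient: |∂P/∂n| = 100 Pa / 664000 m = 1.51×10⁻⁴ Pa/m
Geostrophic balance (pressure-gradient force = Coriolis force):
V_g = (1/(fρ)) |∂P/∂n| = 1.51×10⁻⁴ / (1.15×10⁻⁴ × 0.935) = 1.40 m/s
Converting: 1.40 m/s × 3.6 = 5.05 km/h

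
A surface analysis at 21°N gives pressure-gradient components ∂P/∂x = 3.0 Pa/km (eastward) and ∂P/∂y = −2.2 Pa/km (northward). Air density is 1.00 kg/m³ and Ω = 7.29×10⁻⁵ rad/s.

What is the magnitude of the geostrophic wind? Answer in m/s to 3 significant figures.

Coriolis parameter at 21°N:
f = 2Ω sin φ = 2 × 7.29×10⁻⁵ × sin 21° = 5.23×10⁻⁵ s⁻¹
Component geostrophic relations (x east, y north):
u_g = −(1/(fρ)) ∂P/∂y,  v_g = (1/(fρ)) ∂P/∂x
u_g = −(−2.2×10⁻³)/(5.23×10⁻⁵ × 1.00) = 42.1 m/s;  v_g = (3.0×10⁻³)/(5.23×10⁻⁵ × 1.00) = 57.4 m/s
|V_g| = √(u_g² + v_g²) = 71.2 m/s

71.2 m/s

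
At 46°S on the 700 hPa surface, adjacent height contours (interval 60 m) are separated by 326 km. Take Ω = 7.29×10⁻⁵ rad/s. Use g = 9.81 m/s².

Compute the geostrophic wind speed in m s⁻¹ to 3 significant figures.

17.2 m s⁻¹

Coriolis parameter at 46°S:
f = 2Ω sin φ = 2 × 7.29×10⁻⁵ × sin 46° = 1.05×10⁻⁴ s⁻¹
Height gradient: |∂Z/∂n| = 60 m / 326000 m = 1.84×10⁻⁴
On a pressure surface, geostrophic balance gives V_g = (g/f)|∂Z/∂n|:
V_g = 9.81 × 1.84×10⁻⁴ / 1.05×10⁻⁴ = 17.2 m/s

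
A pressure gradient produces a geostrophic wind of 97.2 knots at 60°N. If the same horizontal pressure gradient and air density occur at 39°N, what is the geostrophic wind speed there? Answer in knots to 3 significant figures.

134 knots

With the same pressure gradient and density, V_g ∝ 1/f ∝ 1/sin φ.
V₂ = V₁ · sin φ₁ / sin φ₂ = 97.2 × sin 60° / sin 39°
V₂ = 97.2 × 0.8660/0.6293 = 134 knots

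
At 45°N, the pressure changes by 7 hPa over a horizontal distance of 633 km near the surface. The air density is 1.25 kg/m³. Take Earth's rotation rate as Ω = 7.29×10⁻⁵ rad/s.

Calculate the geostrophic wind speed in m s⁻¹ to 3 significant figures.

Coriolis parameter at 45°N:
f = 2Ω sin φ = 2 × 7.29×10⁻⁵ × sin 45° = 1.03×10⁻⁴ s⁻¹
Pressure gradient: |∂P/∂n| = 700 Pa / 633000 m = 1.11×10⁻³ Pa/m
Geostrophic balance (pressure-gradient force = Coriolis force):
V_g = (1/(fρ)) |∂P/∂n| = 1.11×10⁻³ / (1.03×10⁻⁴ × 1.25) = 8.58 m/s

8.58 m s⁻¹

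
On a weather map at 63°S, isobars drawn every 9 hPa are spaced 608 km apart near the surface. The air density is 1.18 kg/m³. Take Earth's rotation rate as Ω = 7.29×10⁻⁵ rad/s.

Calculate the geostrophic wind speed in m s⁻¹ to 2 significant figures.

9.7 m s⁻¹

Coriolis parameter at 63°S:
f = 2Ω sin φ = 2 × 7.29×10⁻⁵ × sin 63° = 1.30×10⁻⁴ s⁻¹
Pressure gradient: |∂P/∂n| = 900 Pa / 608000 m = 1.48×10⁻³ Pa/m
Geostrophic balance (pressure-gradient force = Coriolis force):
V_g = (1/(fρ)) |∂P/∂n| = 1.48×10⁻³ / (1.30×10⁻⁴ × 1.18) = 9.66 m/s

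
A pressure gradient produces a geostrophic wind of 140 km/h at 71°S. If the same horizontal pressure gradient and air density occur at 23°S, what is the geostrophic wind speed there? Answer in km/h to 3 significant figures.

339 km/h

With the same pressure gradient and density, V_g ∝ 1/f ∝ 1/sin φ.
V₂ = V₁ · sin φ₁ / sin φ₂ = 140 × sin 71° / sin 23°
V₂ = 140 × 0.9455/0.3907 = 339 km/h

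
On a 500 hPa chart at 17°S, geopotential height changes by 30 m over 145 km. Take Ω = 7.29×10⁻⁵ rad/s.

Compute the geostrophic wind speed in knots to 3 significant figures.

Coriolis parameter at 17°S:
f = 2Ω sin φ = 2 × 7.29×10⁻⁵ × sin 17° = 4.26×10⁻⁵ s⁻¹
Height gradient: |∂Z/∂n| = 30 m / 145000 m = 2.07×10⁻⁴
On a pressure surface, geostrophic balance gives V_g = (g/f)|∂Z/∂n|:
V_g = 9.81 × 2.07×10⁻⁴ / 4.26×10⁻⁵ = 47.6 m/s
Converting: 47.6 m/s × 1.944 = 92.6 knots

92.6 knots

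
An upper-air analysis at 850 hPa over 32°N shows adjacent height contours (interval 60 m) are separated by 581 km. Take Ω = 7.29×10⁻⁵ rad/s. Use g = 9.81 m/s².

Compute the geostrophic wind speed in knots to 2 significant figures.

Coriolis parameter at 32°N:
f = 2Ω sin φ = 2 × 7.29×10⁻⁵ × sin 32° = 7.73×10⁻⁵ s⁻¹
Height gradient: |∂Z/∂n| = 60 m / 581000 m = 1.03×10⁻⁴
On a pressure surface, geostrophic balance gives V_g = (g/f)|∂Z/∂n|:
V_g = 9.81 × 1.03×10⁻⁴ / 7.73×10⁻⁵ = 13.1 m/s
Converting: 13.1 m/s × 1.944 = 25 knots

25 knots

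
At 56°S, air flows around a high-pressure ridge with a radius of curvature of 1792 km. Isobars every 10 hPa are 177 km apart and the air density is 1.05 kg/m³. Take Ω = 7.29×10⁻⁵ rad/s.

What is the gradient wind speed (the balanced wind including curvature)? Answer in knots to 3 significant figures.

Coriolis parameter at 56°S:
f = 2Ω sin φ = 2 × 7.29×10⁻⁵ × sin 56° = 1.21×10⁻⁴ s⁻¹
Pressure gradient: |∂P/∂n| = 1000 Pa / 177000 m = 5.65×10⁻³ Pa/m
Geostrophic speed: V_g = |∂P/∂n|/(fρ) = 5.65×10⁻³/(1.21×10⁻⁴ × 1.05) = 44.5 m/s
Around a high, pressure-gradient force acts outward with centrifugal, so Coriolis balances both:
fV = (1/ρ)|∂P/∂n| + V²/R  →  V² − fR·V + fR·V_g = 0
With fR = 1.21×10⁻⁴ × 1792×10³ m = 217 m/s:
V = [fR − √((fR)² − 4 fR V_g)]/2 = [217 − √(217² − 4×217×44.5)]/2 = 62.6 m/s
Supergeostrophic (V > V_g = 44.5 m/s), as expected around a high.
Converting: 62.6 m/s × 1.944 = 122 knots

122 knots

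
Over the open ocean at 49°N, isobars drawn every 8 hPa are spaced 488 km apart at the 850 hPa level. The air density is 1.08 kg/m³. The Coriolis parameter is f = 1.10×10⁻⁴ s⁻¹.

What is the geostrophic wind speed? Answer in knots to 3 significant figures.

Pressure gradient: |∂P/∂n| = 800 Pa / 488000 m = 1.64×10⁻³ Pa/m
Geostrophic balance (pressure-gradient force = Coriolis force):
V_g = (1/(fρ)) |∂P/∂n| = 1.64×10⁻³ / (1.10×10⁻⁴ × 1.08) = 13.8 m/s
Converting: 13.8 m/s × 1.944 = 26.8 knots

26.8 knots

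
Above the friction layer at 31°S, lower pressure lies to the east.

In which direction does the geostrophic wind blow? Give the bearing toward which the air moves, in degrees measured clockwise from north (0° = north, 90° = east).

The pressure-gradient force points toward the east (bearing 090°).
Geostrophic balance: in the Southern Hemisphere the Coriolis force deflects motion to the left, so the geostrophic wind blows 90° to the left of the pressure-gradient force (low pressure on the right).
Rotating 090° by 90° counterclockwise gives 000° — the wind blows toward the north.

000°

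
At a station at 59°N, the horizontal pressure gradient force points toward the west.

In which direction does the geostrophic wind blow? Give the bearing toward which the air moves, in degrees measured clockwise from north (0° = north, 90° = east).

The pressure-gradient force points toward the west (bearing 270°).
Geostrophic balance: in the Northern Hemisphere the Coriolis force deflects motion to the right, so the geostrophic wind blows 90° to the right of the pressure-gradient force (low pressure on the left).
Rotating 270° by 90° clockwise gives 000° — the wind blows toward the north.

000°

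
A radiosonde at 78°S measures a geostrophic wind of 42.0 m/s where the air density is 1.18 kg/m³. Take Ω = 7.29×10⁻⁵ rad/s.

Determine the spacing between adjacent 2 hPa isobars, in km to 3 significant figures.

28.3 km

Coriolis parameter at 78°S:
f = 2Ω sin φ = 2 × 7.29×10⁻⁵ × sin 78° = 1.43×10⁻⁴ s⁻¹
Geostrophic balance rearranged: |∂P/∂n| = f ρ V_g
|∂P/∂n| = 1.43×10⁻⁴ × 1.18 × 42.0 = 7.07×10⁻³ Pa/m
Isobar spacing: Δn = ΔP/|∂P/∂n| = 200 Pa / 7.07×10⁻³ Pa/m = 28297 m ≈ 28.3 km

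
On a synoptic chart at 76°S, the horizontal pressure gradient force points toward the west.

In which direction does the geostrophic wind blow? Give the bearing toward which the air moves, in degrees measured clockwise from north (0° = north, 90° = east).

180°

The pressure-gradient force points toward the west (bearing 270°).
Geostrophic balance: in the Southern Hemisphere the Coriolis force deflects motion to the left, so the geostrophic wind blows 90° to the left of the pressure-gradient force (low pressure on the right).
Rotating 270° by 90° counterclockwise gives 180° — the wind blows toward the south.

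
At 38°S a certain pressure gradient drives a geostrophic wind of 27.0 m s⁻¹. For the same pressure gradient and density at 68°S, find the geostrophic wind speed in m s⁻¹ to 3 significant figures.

17.9 m s⁻¹

With the same pressure gradient and density, V_g ∝ 1/f ∝ 1/sin φ.
V₂ = V₁ · sin φ₁ / sin φ₂ = 27.0 × sin 38° / sin 68°
V₂ = 27.0 × 0.6157/0.9272 = 17.9 m s⁻¹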